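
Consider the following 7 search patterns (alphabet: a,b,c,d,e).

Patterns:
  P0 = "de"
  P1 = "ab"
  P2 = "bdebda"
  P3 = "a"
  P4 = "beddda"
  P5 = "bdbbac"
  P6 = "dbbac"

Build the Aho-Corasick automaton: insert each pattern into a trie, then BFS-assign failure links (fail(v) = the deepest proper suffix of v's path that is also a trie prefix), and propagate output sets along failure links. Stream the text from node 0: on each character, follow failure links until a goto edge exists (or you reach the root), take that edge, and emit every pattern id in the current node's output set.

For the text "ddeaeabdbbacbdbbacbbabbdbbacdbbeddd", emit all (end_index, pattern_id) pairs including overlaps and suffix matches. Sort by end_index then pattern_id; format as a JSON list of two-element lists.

Build automaton:
Trie (insert patterns):
  0='ε' goto a→3 b→5 d→1
  1='d' goto b→20 e→2
  2='de' goto ·  ←P0
  3='a' goto b→4  ←P3
  4='ab' goto ·  ←P1
  5='b' goto d→6 e→11
  6='bd' goto b→16 e→7
  7='bde' goto b→8
  8='bdeb' goto d→9
  9='bdebd' goto a→10
  10='bdebda' goto ·  ←P2
  11='be' goto d→12
  12='bed' goto d→13
  13='bedd' goto d→14
  14='beddd' goto a→15
  15='beddda' goto ·  ←P4
  16='bdb' goto b→17
  17='bdbb' goto a→18
  18='bdbba' goto c→19
  19='bdbbac' goto ·  ←P5
  20='db' goto b→21
  21='dbb' goto a→22
  22='dbba' goto c→23
  23='dbbac' goto ·  ←P6

Failure links (BFS by depth):
  fail(1) 'd': from fail(0)=0 chase 'd': 0 ⇒ 0;  out=∅∪out(0)=∅
  fail(3) 'a': from fail(0)=0 chase 'a': 0 ⇒ 0;  out={3}∪out(0)={3}
  fail(5) 'b': from fail(0)=0 chase 'b': 0 ⇒ 0;  out=∅∪out(0)=∅
  fail(2) 'de': from fail(1)=0 chase 'e': 0 ⇒ 0;  out={0}∪out(0)={0}
  fail(4) 'ab': from fail(3)=0 chase 'b': 0 ⇒ 5;  out={1}∪out(5)={1}
  fail(6) 'bd': from fail(5)=0 chase 'd': 0 ⇒ 1;  out=∅∪out(1)=∅
  fail(11) 'be': from fail(5)=0 chase 'e': 0 ⇒ 0;  out=∅∪out(0)=∅
  fail(20) 'db': from fail(1)=0 chase 'b': 0 ⇒ 5;  out=∅∪out(5)=∅
  fail(7) 'bde': from fail(6)=1 chase 'e': 1 ⇒ 2;  out=∅∪out(2)={0}
  fail(12) 'bed': from fail(11)=0 chase 'd': 0 ⇒ 1;  out=∅∪out(1)=∅
  fail(16) 'bdb': from fail(6)=1 chase 'b': 1 ⇒ 20;  out=∅∪out(20)=∅
  fail(21) 'dbb': from fail(20)=5 chase 'b': 5→0 ⇒ 5;  out=∅∪out(5)=∅
  fail(8) 'bdeb': from fail(7)=2 chase 'b': 2→0 ⇒ 5;  out=∅∪out(5)=∅
  fail(13) 'bedd': from fail(12)=1 chase 'd': 1→0 ⇒ 1;  out=∅∪out(1)=∅
  fail(17) 'bdbb': from fail(16)=20 chase 'b': 20 ⇒ 21;  out=∅∪out(21)=∅
  fail(22) 'dbba': from fail(21)=5 chase 'a': 5→0 ⇒ 3;  out=∅∪out(3)={3}
  fail(9) 'bdebd': from fail(8)=5 chase 'd': 5 ⇒ 6;  out=∅∪out(6)=∅
  fail(14) 'beddd': from fail(13)=1 chase 'd': 1→0 ⇒ 1;  out=∅∪out(1)=∅
  fail(18) 'bdbba': from fail(17)=21 chase 'a': 21 ⇒ 22;  out=∅∪out(22)={3}
  fail(23) 'dbbac': from fail(22)=3 chase 'c': 3→0 ⇒ 0;  out={6}∪out(0)={6}
  fail(10) 'bdebda': from fail(9)=6 chase 'a': 6→1→0 ⇒ 3;  out={2}∪out(3)={2,3}
  fail(15) 'beddda': from fail(14)=1 chase 'a': 1→0 ⇒ 3;  out={4}∪out(3)={3,4}
  fail(19) 'bdbbac': from fail(18)=22 chase 'c': 22 ⇒ 23;  out={5}∪out(23)={5,6}

Text stream:
[0] read 'd'  n0⇒n1
[1] read 'd'  n1⇒n1 (fail-walked)
[2] read 'e'  n1⇒n2  emit P0@[1:2]
[3] read 'a'  n2⇒n3 (fail-walked)  emit P3@[3:3]
[4] read 'e'  n3⇒n0 (fail-walked)
[5] read 'a'  n0⇒n3  emit P3@[5:5]
[6] read 'b'  n3⇒n4  emit P1@[5:6]
[7] read 'd'  n4⇒n6 (fail-walked)
[8] read 'b'  n6⇒n16
[9] read 'b'  n16⇒n17
[10] read 'a'  n17⇒n18  emit P3@[10:10]
[11] read 'c'  n18⇒n19  emit P5@[6:11],P6@[7:11]
[12] read 'b'  n19⇒n5 (fail-walked)
[13] read 'd'  n5⇒n6
[14] read 'b'  n6⇒n16
[15] read 'b'  n16⇒n17
[16] read 'a'  n17⇒n18  emit P3@[16:16]
[17] read 'c'  n18⇒n19  emit P5@[12:17],P6@[13:17]
[18] read 'b'  n19⇒n5 (fail-walked)
[19] read 'b'  n5⇒n5 (fail-walked)
[20] read 'a'  n5⇒n3 (fail-walked)  emit P3@[20:20]
[21] read 'b'  n3⇒n4  emit P1@[20:21]
[22] read 'b'  n4⇒n5 (fail-walked)
[23] read 'd'  n5⇒n6
[24] read 'b'  n6⇒n16
[25] read 'b'  n16⇒n17
[26] read 'a'  n17⇒n18  emit P3@[26:26]
[27] read 'c'  n18⇒n19  emit P5@[22:27],P6@[23:27]
[28] read 'd'  n19⇒n1 (fail-walked)
[29] read 'b'  n1⇒n20
[30] read 'b'  n20⇒n21
[31] read 'e'  n21⇒n11 (fail-walked)
[32] read 'd'  n11⇒n12
[33] read 'd'  n12⇒n13
[34] read 'd'  n13⇒n14

Matches: [[2,0],[3,3],[5,3],[6,1],[10,3],[11,5],[11,6],[16,3],[17,5],[17,6],[20,3],[21,1],[26,3],[27,5],[27,6]]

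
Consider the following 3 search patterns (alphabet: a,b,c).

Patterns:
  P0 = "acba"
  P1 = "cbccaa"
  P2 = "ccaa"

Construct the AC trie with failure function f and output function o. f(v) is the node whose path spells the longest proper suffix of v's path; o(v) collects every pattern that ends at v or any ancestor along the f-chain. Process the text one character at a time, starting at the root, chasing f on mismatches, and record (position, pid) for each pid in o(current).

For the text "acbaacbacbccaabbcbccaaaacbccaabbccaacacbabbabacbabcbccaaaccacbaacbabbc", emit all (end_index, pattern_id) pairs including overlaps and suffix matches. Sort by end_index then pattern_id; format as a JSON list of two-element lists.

Build automaton:
Trie (insert patterns):
  n0 'ε': a→1 c→5
  n1 'a': c→2
  n2 'ac': b→3
  n3 'acb': a→4
  n4 'acba': ·  [P0 ends]
  n5 'c': b→6 c→11
  n6 'cb': c→7
  n7 'cbc': c→8
  n8 'cbcc': a→9
  n9 'cbcca': a→10
  n10 'cbccaa': ·  [P1 ends]
  n11 'cc': a→12
  n12 'cca': a→13
  n13 'ccaa': ·  [P2 ends]

BFS fail/out derivation:
  n1('a'): parent n0 fail=0; on 'a' 0 → fail=0;  out ∅∪∅=∅
  n5('c'): parent n0 fail=0; on 'c' 0 → fail=0;  out ∅∪∅=∅
  n2('ac'): parent n1 fail=0; on 'c' 0 → fail=5;  out ∅∪∅=∅
  n6('cb'): parent n5 fail=0; on 'b' 0 → fail=0;  out ∅∪∅=∅
  n11('cc'): parent n5 fail=0; on 'c' 0 → fail=5;  out ∅∪∅=∅
  n3('acb'): parent n2 fail=5; on 'b' 5 → fail=6;  out ∅∪∅=∅
  n7('cbc'): parent n6 fail=0; on 'c' 0 → fail=5;  out ∅∪∅=∅
  n12('cca'): parent n11 fail=5; on 'a' 5→0 → fail=1;  out ∅∪∅=∅
  n4('acba'): parent n3 fail=6; on 'a' 6→0 → fail=1;  out {0}∪∅={0}
  n8('cbcc'): parent n7 fail=5; on 'c' 5 → fail=11;  out ∅∪∅=∅
  n13('ccaa'): parent n12 fail=1; on 'a' 1→0 → fail=1;  out {2}∪∅={2}
  n9('cbcca'): parent n8 fail=11; on 'a' 11 → fail=12;  out ∅∪∅=∅
  n10('cbccaa'): parent n9 fail=12; on 'a' 12 → fail=13;  out {1}∪{2}={1,2}

Scan:
i=0 'a': node 0→1
i=1 'c': node 1→2
i=2 'b': node 2→3
i=3 'a': node 3→4  → match P0@[0:3]
i=4 'a': node 4→1 (via fail)
i=5 'c': node 1→2
i=6 'b': node 2→3
i=7 'a': node 3→4  → match P0@[4:7]
i=8 'c': node 4→2 (via fail)
i=9 'b': node 2→3
i=10 'c': node 3→7 (via fail)
i=11 'c': node 7→8
i=12 'a': node 8→9
i=13 'a': node 9→10  → match P1@[8:13],P2@[10:13]
i=14 'b': node 10→0 (via fail)
i=15 'b': node 0→0
i=16 'c': node 0→5
i=17 'b': node 5→6
i=18 'c': node 6→7
i=19 'c': node 7→8
i=20 'a': node 8→9
i=21 'a': node 9→10  → match P1@[16:21],P2@[18:21]
i=22 'a': node 10→1 (via fail)
i=23 'a': node 1→1 (via fail)
i=24 'c': node 1→2
i=25 'b': node 2→3
i=26 'c': node 3→7 (via fail)
i=27 'c': node 7→8
i=28 'a': node 8→9
i=29 'a': node 9→10  → match P1@[24:29],P2@[26:29]
i=30 'b': node 10→0 (via fail)
i=31 'b': node 0→0
i=32 'c': node 0→5
i=33 'c': node 5→11
i=34 'a': node 11→12
i=35 'a': node 12→13  → match P2@[32:35]
i=36 'c': node 13→2 (via fail)
i=37 'a': node 2→1 (via fail)
i=38 'c': node 1→2
i=39 'b': node 2→3
i=40 'a': node 3→4  → match P0@[37:40]
i=41 'b': node 4→0 (via fail)
i=42 'b': node 0→0
i=43 'a': node 0→1
i=44 'b': node 1→0 (via fail)
i=45 'a': node 0→1
i=46 'c': node 1→2
i=47 'b': node 2→3
i=48 'a': node 3→4  → match P0@[45:48]
i=49 'b': node 4→0 (via fail)
i=50 'c': node 0→5
i=51 'b': node 5→6
i=52 'c': node 6→7
i=53 'c': node 7→8
i=54 'a': node 8→9
i=55 'a': node 9→10  → match P1@[50:55],P2@[52:55]
i=56 'a': node 10→1 (via fail)
i=57 'c': node 1→2
i=58 'c': node 2→11 (via fail)
i=59 'a': node 11→12
i=60 'c': node 12→2 (via fail)
i=61 'b': node 2→3
i=62 'a': node 3→4  → match P0@[59:62]
i=63 'a': node 4→1 (via fail)
i=64 'c': node 1→2
i=65 'b': node 2→3
i=66 'a': node 3→4  → match P0@[63:66]
i=67 'b': node 4→0 (via fail)
i=68 'b': node 0→0
i=69 'c': node 0→5

Result: [[3,0],[7,0],[13,1],[13,2],[21,1],[21,2],[29,1],[29,2],[35,2],[40,0],[48,0],[55,1],[55,2],[62,0],[66,0]]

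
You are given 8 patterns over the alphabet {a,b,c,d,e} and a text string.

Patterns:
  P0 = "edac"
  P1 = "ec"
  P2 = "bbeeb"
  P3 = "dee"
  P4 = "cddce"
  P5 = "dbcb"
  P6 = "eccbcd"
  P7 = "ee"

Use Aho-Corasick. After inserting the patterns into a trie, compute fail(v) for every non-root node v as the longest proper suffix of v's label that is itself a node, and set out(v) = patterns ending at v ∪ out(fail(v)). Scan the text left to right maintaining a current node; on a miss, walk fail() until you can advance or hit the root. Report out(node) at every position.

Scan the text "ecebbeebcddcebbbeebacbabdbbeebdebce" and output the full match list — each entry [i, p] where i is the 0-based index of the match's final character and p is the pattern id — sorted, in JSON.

Build automaton:
Trie (insert patterns):
  0='ε' goto b→6 c→14 d→11 e→1
  1='e' goto c→5 d→2 e→26
  2='ed' goto a→3
  3='eda' goto c→4
  4='edac' goto ·  ←P0
  5='ec' goto c→22  ←P1
  6='b' goto b→7
  7='bb' goto e→8
  8='bbe' goto e→9
  9='bbee' goto b→10
  10='bbeeb' goto ·  ←P2
  11='d' goto b→19 e→12
  12='de' goto e→13
  13='dee' goto ·  ←P3
  14='c' goto d→15
  15='cd' goto d→16
  16='cdd' goto c→17
  17='cddc' goto e→18
  18='cddce' goto ·  ←P4
  19='db' goto c→20
  20='dbc' goto b→21
  21='dbcb' goto ·  ←P5
  22='ecc' goto b→23
  23='eccb' goto c→24
  24='eccbc' goto d→25
  25='eccbcd' goto ·  ←P6
  26='ee' goto ·  ←P7

Failure links (BFS by depth):
  n1('e'): parent n0 fail=0; on 'e' 0 → fail=0;  out ∅∪∅=∅
  n6('b'): parent n0 fail=0; on 'b' 0 → fail=0;  out ∅∪∅=∅
  n11('d'): parent n0 fail=0; on 'd' 0 → fail=0;  out ∅∪∅=∅
  n14('c'): parent n0 fail=0; on 'c' 0 → fail=0;  out ∅∪∅=∅
  n2('ed'): parent n1 fail=0; on 'd' 0 → fail=11;  out ∅∪∅=∅
  n5('ec'): parent n1 fail=0; on 'c' 0 → fail=14;  out {1}∪∅={1}
  n7('bb'): parent n6 fail=0; on 'b' 0 → fail=6;  out ∅∪∅=∅
  n12('de'): parent n11 fail=0; on 'e' 0 → fail=1;  out ∅∪∅=∅
  n15('cd'): parent n14 fail=0; on 'd' 0 → fail=11;  out ∅∪∅=∅
  n19('db'): parent n11 fail=0; on 'b' 0 → fail=6;  out ∅∪∅=∅
  n26('ee'): parent n1 fail=0; on 'e' 0 → fail=1;  out {7}∪∅={7}
  n3('eda'): parent n2 fail=11; on 'a' 11→0 → fail=0;  out ∅∪∅=∅
  n8('bbe'): parent n7 fail=6; on 'e' 6→0 → fail=1;  out ∅∪∅=∅
  n13('dee'): parent n12 fail=1; on 'e' 1 → fail=26;  out {3}∪{7}={3,7}
  n16('cdd'): parent n15 fail=11; on 'd' 11→0 → fail=11;  out ∅∪∅=∅
  n20('dbc'): parent n19 fail=6; on 'c' 6→0 → fail=14;  out ∅∪∅=∅
  n22('ecc'): parent n5 fail=14; on 'c' 14→0 → fail=14;  out ∅∪∅=∅
  n4('edac'): parent n3 fail=0; on 'c' 0 → fail=14;  out {0}∪∅={0}
  n9('bbee'): parent n8 fail=1; on 'e' 1 → fail=26;  out ∅∪{7}={7}
  n17('cddc'): parent n16 fail=11; on 'c' 11→0 → fail=14;  out ∅∪∅=∅
  n21('dbcb'): parent n20 fail=14; on 'b' 14→0 → fail=6;  out {5}∪∅={5}
  n23('eccb'): parent n22 fail=14; on 'b' 14→0 → fail=6;  out ∅∪∅=∅
  n10('bbeeb'): parent n9 fail=26; on 'b' 26→1→0 → fail=6;  out {2}∪∅={2}
  n18('cddce'): parent n17 fail=14; on 'e' 14→0 → fail=1;  out {4}∪∅={4}
  n24('eccbc'): parent n23 fail=6; on 'c' 6→0 → fail=14;  out ∅∪∅=∅
  n25('eccbcd'): parent n24 fail=14; on 'd' 14 → fail=15;  out {6}∪∅={6}

Run:
i=0 'e': node 0→1
i=1 'c': node 1→5  ** P1@[0:1]
i=2 'e': node 5→1 ·f
i=3 'b': node 1→6 ·f
i=4 'b': node 6→7
i=5 'e': node 7→8
i=6 'e': node 8→9  ** P7@[5:6]
i=7 'b': node 9→10  ** P2@[3:7]
i=8 'c': node 10→14 ·f
i=9 'd': node 14→15
i=10 'd': node 15→16
i=11 'c': node 16→17
i=12 'e': node 17→18  ** P4@[8:12]
i=13 'b': node 18→6 ·f
i=14 'b': node 6→7
i=15 'b': node 7→7 ·f
i=16 'e': node 7→8
i=17 'e': node 8→9  ** P7@[16:17]
i=18 'b': node 9→10  ** P2@[14:18]
i=19 'a': node 10→0 ·f
i=20 'c': node 0→14
i=21 'b': node 14→6 ·f
i=22 'a': node 6→0 ·f
i=23 'b': node 0→6
i=24 'd': node 6→11 ·f
i=25 'b': node 11→19
i=26 'b': node 19→7 ·f
i=27 'e': node 7→8
i=28 'e': node 8→9  ** P7@[27:28]
i=29 'b': node 9→10  ** P2@[25:29]
i=30 'd': node 10→11 ·f
i=31 'e': node 11→12
i=32 'b': node 12→6 ·f
i=33 'c': node 6→14 ·f
i=34 'e': node 14→1 ·f

All matches (sorted): [[1,1],[6,7],[7,2],[12,4],[17,7],[18,2],[28,7],[29,2]]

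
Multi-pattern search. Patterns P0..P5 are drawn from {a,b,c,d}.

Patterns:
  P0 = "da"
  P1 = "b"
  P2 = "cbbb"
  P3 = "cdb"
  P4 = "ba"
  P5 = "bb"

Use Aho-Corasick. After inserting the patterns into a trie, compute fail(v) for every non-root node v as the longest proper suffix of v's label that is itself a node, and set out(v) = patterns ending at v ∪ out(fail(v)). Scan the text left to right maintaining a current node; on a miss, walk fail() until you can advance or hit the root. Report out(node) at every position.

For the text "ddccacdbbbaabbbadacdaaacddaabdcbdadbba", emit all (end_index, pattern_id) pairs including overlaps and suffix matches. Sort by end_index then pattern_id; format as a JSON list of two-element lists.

Construct AC machine:
Trie (insert patterns):
  n0 'ε': b→3 c→4 d→1
  n1 'd': a→2
  n2 'da': ·  ←P0
  n3 'b': a→10 b→11  ←P1
  n4 'c': b→5 d→8
  n5 'cb': b→6
  n6 'cbb': b→7
  n7 'cbbb': ·  ←P2
  n8 'cd': b→9
  n9 'cdb': ·  ←P3
  n10 'ba': ·  ←P4
  n11 'bb': ·  ←P5

Failure links (BFS by depth):
  fail(1) 'd': from fail(0)=0 chase 'd': 0 ⇒ 0;  out=∅∪out(0)=∅
  fail(3) 'b': from fail(0)=0 chase 'b': 0 ⇒ 0;  out={1}∪out(0)={1}
  fail(4) 'c': from fail(0)=0 chase 'c': 0 ⇒ 0;  out=∅∪out(0)=∅
  fail(2) 'da': from fail(1)=0 chase 'a': 0 ⇒ 0;  out={0}∪out(0)={0}
  fail(5) 'cb': from fail(4)=0 chase 'b': 0 ⇒ 3;  out=∅∪out(3)={1}
  fail(8) 'cd': from fail(4)=0 chase 'd': 0 ⇒ 1;  out=∅∪out(1)=∅
  fail(10) 'ba': from fail(3)=0 chase 'a': 0 ⇒ 0;  out={4}∪out(0)={4}
  fail(11) 'bb': from fail(3)=0 chase 'b': 0 ⇒ 3;  out={5}∪out(3)={1,5}
  fail(6) 'cbb': from fail(5)=3 chase 'b': 3 ⇒ 11;  out=∅∪out(11)={1,5}
  fail(9) 'cdb': from fail(8)=1 chase 'b': 1→0 ⇒ 3;  out={3}∪out(3)={1,3}
  fail(7) 'cbbb': from fail(6)=11 chase 'b': 11→3 ⇒ 11;  out={2}∪out(11)={1,2,5}

Scan:
i=0 'd': node 0→1
i=1 'd': node 1→1 (via fail)
i=2 'c': node 1→4 (via fail)
i=3 'c': node 4→4 (via fail)
i=4 'a': node 4→0 (via fail)
i=5 'c': node 0→4
i=6 'd': node 4→8
i=7 'b': node 8→9  ** P1@[7:7],P3@[5:7]
i=8 'b': node 9→11 (via fail)  ** P1@[8:8],P5@[7:8]
i=9 'b': node 11→11 (via fail)  ** P1@[9:9],P5@[8:9]
i=10 'a': node 11→10 (via fail)  ** P4@[9:10]
i=11 'a': node 10→0 (via fail)
i=12 'b': node 0→3  ** P1@[12:12]
i=13 'b': node 3→11  ** P1@[13:13],P5@[12:13]
i=14 'b': node 11→11 (via fail)  ** P1@[14:14],P5@[13:14]
i=15 'a': node 11→10 (via fail)  ** P4@[14:15]
i=16 'd': node 10→1 (via fail)
i=17 'a': node 1→2  ** P0@[16:17]
i=18 'c': node 2→4 (via fail)
i=19 'd': node 4→8
i=20 'a': node 8→2 (via fail)  ** P0@[19:20]
i=21 'a': node 2→0 (via fail)
i=22 'a': node 0→0
i=23 'c': node 0→4
i=24 'd': node 4→8
i=25 'd': node 8→1 (via fail)
i=26 'a': node 1→2  ** P0@[25:26]
i=27 'a': node 2→0 (via fail)
i=28 'b': node 0→3  ** P1@[28:28]
i=29 'd': node 3→1 (via fail)
i=30 'c': node 1→4 (via fail)
i=31 'b': node 4→5  ** P1@[31:31]
i=32 'd': node 5→1 (via fail)
i=33 'a': node 1→2  ** P0@[32:33]
i=34 'd': node 2→1 (via fail)
i=35 'b': node 1→3 (via fail)  ** P1@[35:35]
i=36 'b': node 3→11  ** P1@[36:36],P5@[35:36]
i=37 'a': node 11→10 (via fail)  ** P4@[36:37]

Result: [[7,1],[7,3],[8,1],[8,5],[9,1],[9,5],[10,4],[12,1],[13,1],[13,5],[14,1],[14,5],[15,4],[17,0],[20,0],[26,0],[28,1],[31,1],[33,0],[35,1],[36,1],[36,5],[37,4]]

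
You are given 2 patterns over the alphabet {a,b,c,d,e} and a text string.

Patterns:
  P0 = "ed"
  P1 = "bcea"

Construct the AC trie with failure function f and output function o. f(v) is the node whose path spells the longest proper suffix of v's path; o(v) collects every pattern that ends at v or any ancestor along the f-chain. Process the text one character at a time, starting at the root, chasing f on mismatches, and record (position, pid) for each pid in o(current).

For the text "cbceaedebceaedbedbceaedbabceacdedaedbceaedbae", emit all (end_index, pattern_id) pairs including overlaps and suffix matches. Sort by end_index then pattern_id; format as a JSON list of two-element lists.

Build:
Trie (insert patterns):
  n0 'ε': b→3 e→1
  n1 'e': d→2
  n2 'ed': ·  ←P0
  n3 'b': c→4
  n4 'bc': e→5
  n5 'bce': a→6
  n6 'bcea': ·  ←P1

BFS fail/out derivation:
  fail(1) 'e': from fail(0)=0 chase 'e': 0 ⇒ 0;  out=∅∪out(0)=∅
  fail(3) 'b': from fail(0)=0 chase 'b': 0 ⇒ 0;  out=∅∪out(0)=∅
  fail(2) 'ed': from fail(1)=0 chase 'd': 0 ⇒ 0;  out={0}∪out(0)={0}
  fail(4) 'bc': from fail(3)=0 chase 'c': 0 ⇒ 0;  out=∅∪out(0)=∅
  fail(5) 'bce': from fail(4)=0 chase 'e': 0 ⇒ 1;  out=∅∪out(1)=∅
  fail(6) 'bcea': from fail(5)=1 chase 'a': 1→0 ⇒ 0;  out={1}∪out(0)={1}

Scan:
[0] read 'c'  n0⇒n0
[1] read 'b'  n0⇒n3
[2] read 'c'  n3⇒n4
[3] read 'e'  n4⇒n5
[4] read 'a'  n5⇒n6  emit P1@[1:4]
[5] read 'e'  n6⇒n1 (via fail)
[6] read 'd'  n1⇒n2  emit P0@[5:6]
[7] read 'e'  n2⇒n1 (via fail)
[8] read 'b'  n1⇒n3 (via fail)
[9] read 'c'  n3⇒n4
[10] read 'e'  n4⇒n5
[11] read 'a'  n5⇒n6  emit P1@[8:11]
[12] read 'e'  n6⇒n1 (via fail)
[13] read 'd'  n1⇒n2  emit P0@[12:13]
[14] read 'b'  n2⇒n3 (via fail)
[15] read 'e'  n3⇒n1 (via fail)
[16] read 'd'  n1⇒n2  emit P0@[15:16]
[17] read 'b'  n2⇒n3 (via fail)
[18] read 'c'  n3⇒n4
[19] read 'e'  n4⇒n5
[20] read 'a'  n5⇒n6  emit P1@[17:20]
[21] read 'e'  n6⇒n1 (via fail)
[22] read 'd'  n1⇒n2  emit P0@[21:22]
[23] read 'b'  n2⇒n3 (via fail)
[24] read 'a'  n3⇒n0 (via fail)
[25] read 'b'  n0⇒n3
[26] read 'c'  n3⇒n4
[27] read 'e'  n4⇒n5
[28] read 'a'  n5⇒n6  emit P1@[25:28]
[29] read 'c'  n6⇒n0 (via fail)
[30] read 'd'  n0⇒n0
[31] read 'e'  n0⇒n1
[32] read 'd'  n1⇒n2  emit P0@[31:32]
[33] read 'a'  n2⇒n0 (via fail)
[34] read 'e'  n0⇒n1
[35] read 'd'  n1⇒n2  emit P0@[34:35]
[36] read 'b'  n2⇒n3 (via fail)
[37] read 'c'  n3⇒n4
[38] read 'e'  n4⇒n5
[39] read 'a'  n5⇒n6  emit P1@[36:39]
[40] read 'e'  n6⇒n1 (via fail)
[41] read 'd'  n1⇒n2  emit P0@[40:41]
[42] read 'b'  n2⇒n3 (via fail)
[43] read 'a'  n3⇒n0 (via fail)
[44] read 'e'  n0⇒n1

Result: [[4,1],[6,0],[11,1],[13,0],[16,0],[20,1],[22,0],[28,1],[32,0],[35,0],[39,1],[41,0]]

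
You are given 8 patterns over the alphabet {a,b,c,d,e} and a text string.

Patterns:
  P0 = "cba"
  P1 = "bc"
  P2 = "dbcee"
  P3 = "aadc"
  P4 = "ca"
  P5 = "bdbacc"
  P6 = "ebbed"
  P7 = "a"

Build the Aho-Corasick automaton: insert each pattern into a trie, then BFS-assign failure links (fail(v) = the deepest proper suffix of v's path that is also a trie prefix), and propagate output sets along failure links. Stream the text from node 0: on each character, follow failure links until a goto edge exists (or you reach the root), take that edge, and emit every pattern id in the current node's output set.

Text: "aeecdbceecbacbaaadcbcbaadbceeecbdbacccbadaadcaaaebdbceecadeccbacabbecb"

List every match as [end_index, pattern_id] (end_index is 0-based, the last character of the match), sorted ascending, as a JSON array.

Build automaton:
Trie nodes:
  n0 'ε': a→11 b→4 c→1 d→6 e→21
  n1 'c': a→15 b→2
  n2 'cb': a→3
  n3 'cba': ·  ←P0
  n4 'b': c→5 d→16
  n5 'bc': ·  ←P1
  n6 'd': b→7
  n7 'db': c→8
  n8 'dbc': e→9
  n9 'dbce': e→10
  n10 'dbcee': ·  ←P2
  n11 'a': a→12  ←P7
  n12 'aa': d→13
  n13 'aad': c→14
  n14 'aadc': ·  ←P3
  n15 'ca': ·  ←P4
  n16 'bd': b→17
  n17 'bdb': a→18
  n18 'bdba': c→19
  n19 'bdbac': c→20
  n20 'bdbacc': ·  ←P5
  n21 'e': b→22
  n22 'eb': b→23
  n23 'ebb': e→24
  n24 'ebbe': d→25
  n25 'ebbed': ·  ←P6

BFS fail/out derivation:
  fail(1) 'c': from fail(0)=0 chase 'c': 0 ⇒ 0;  out=∅∪out(0)=∅
  fail(4) 'b': from fail(0)=0 chase 'b': 0 ⇒ 0;  out=∅∪out(0)=∅
  fail(6) 'd': from fail(0)=0 chase 'd': 0 ⇒ 0;  out=∅∪out(0)=∅
  fail(11) 'a': from fail(0)=0 chase 'a': 0 ⇒ 0;  out={7}∪out(0)={7}
  fail(21) 'e': from fail(0)=0 chase 'e': 0 ⇒ 0;  out=∅∪out(0)=∅
  fail(2) 'cb': from fail(1)=0 chase 'b': 0 ⇒ 4;  out=∅∪out(4)=∅
  fail(5) 'bc': from fail(4)=0 chase 'c': 0 ⇒ 1;  out={1}∪out(1)={1}
  fail(7) 'db': from fail(6)=0 chase 'b': 0 ⇒ 4;  out=∅∪out(4)=∅
  fail(12) 'aa': from fail(11)=0 chase 'a': 0 ⇒ 11;  out=∅∪out(11)={7}
  fail(15) 'ca': from fail(1)=0 chase 'a': 0 ⇒ 11;  out={4}∪out(11)={4,7}
  fail(16) 'bd': from fail(4)=0 chase 'd': 0 ⇒ 6;  out=∅∪out(6)=∅
  fail(22) 'eb': from fail(21)=0 chase 'b': 0 ⇒ 4;  out=∅∪out(4)=∅
  fail(3) 'cba': from fail(2)=4 chase 'a': 4→0 ⇒ 11;  out={0}∪out(11)={0,7}
  fail(8) 'dbc': from fail(7)=4 chase 'c': 4 ⇒ 5;  out=∅∪out(5)={1}
  fail(13) 'aad': from fail(12)=11 chase 'd': 11→0 ⇒ 6;  out=∅∪out(6)=∅
  fail(17) 'bdb': from fail(16)=6 chase 'b': 6 ⇒ 7;  out=∅∪out(7)=∅
  fail(23) 'ebb': from fail(22)=4 chase 'b': 4→0 ⇒ 4;  out=∅∪out(4)=∅
  fail(9) 'dbce': from fail(8)=5 chase 'e': 5→1→0 ⇒ 21;  out=∅∪out(21)=∅
  fail(14) 'aadc': from fail(13)=6 chase 'c': 6→0 ⇒ 1;  out={3}∪out(1)={3}
  fail(18) 'bdba': from fail(17)=7 chase 'a': 7→4→0 ⇒ 11;  out=∅∪out(11)={7}
  fail(24) 'ebbe': from fail(23)=4 chase 'e': 4→0 ⇒ 21;  out=∅∪out(21)=∅
  fail(10) 'dbcee': from fail(9)=21 chase 'e': 21→0 ⇒ 21;  out={2}∪out(21)={2}
  fail(19) 'bdbac': from fail(18)=11 chase 'c': 11→0 ⇒ 1;  out=∅∪out(1)=∅
  fail(25) 'ebbed': from fail(24)=21 chase 'd': 21→0 ⇒ 6;  out={6}∪out(6)={6}
  fail(20) 'bdbacc': from fail(19)=1 chase 'c': 1→0 ⇒ 1;  out={5}∪out(1)={5}

Text stream:
pos 0 'a': at 11  ** P7@[0:0]
pos 1 'e': at 21 ·f
pos 2 'e': at 21 ·f
pos 3 'c': at 1 ·f
pos 4 'd': at 6 ·f
pos 5 'b': at 7
pos 6 'c': at 8  ** P1@[5:6]
pos 7 'e': at 9
pos 8 'e': at 10  ** P2@[4:8]
pos 9 'c': at 1 ·f
pos 10 'b': at 2
pos 11 'a': at 3  ** P0@[9:11],P7@[11:11]
pos 12 'c': at 1 ·f
pos 13 'b': at 2
pos 14 'a': at 3  ** P0@[12:14],P7@[14:14]
pos 15 'a': at 12 ·f  ** P7@[15:15]
pos 16 'a': at 12 ·f  ** P7@[16:16]
pos 17 'd': at 13
pos 18 'c': at 14  ** P3@[15:18]
pos 19 'b': at 2 ·f
pos 20 'c': at 5 ·f  ** P1@[19:20]
pos 21 'b': at 2 ·f
pos 22 'a': at 3  ** P0@[20:22],P7@[22:22]
pos 23 'a': at 12 ·f  ** P7@[23:23]
pos 24 'd': at 13
pos 25 'b': at 7 ·f
pos 26 'c': at 8  ** P1@[25:26]
pos 27 'e': at 9
pos 28 'e': at 10  ** P2@[24:28]
pos 29 'e': at 21 ·f
pos 30 'c': at 1 ·f
pos 31 'b': at 2
pos 32 'd': at 16 ·f
pos 33 'b': at 17
pos 34 'a': at 18  ** P7@[34:34]
pos 35 'c': at 19
pos 36 'c': at 20  ** P5@[31:36]
pos 37 'c': at 1 ·f
pos 38 'b': at 2
pos 39 'a': at 3  ** P0@[37:39],P7@[39:39]
pos 40 'd': at 6 ·f
pos 41 'a': at 11 ·f  ** P7@[41:41]
pos 42 'a': at 12  ** P7@[42:42]
pos 43 'd': at 13
pos 44 'c': at 14  ** P3@[41:44]
pos 45 'a': at 15 ·f  ** P4@[44:45],P7@[45:45]
pos 46 'a': at 12 ·f  ** P7@[46:46]
pos 47 'a': at 12 ·f  ** P7@[47:47]
pos 48 'e': at 21 ·f
pos 49 'b': at 22
pos 50 'd': at 16 ·f
pos 51 'b': at 17
pos 52 'c': at 8 ·f  ** P1@[51:52]
pos 53 'e': at 9
pos 54 'e': at 10  ** P2@[50:54]
pos 55 'c': at 1 ·f
pos 56 'a': at 15  ** P4@[55:56],P7@[56:56]
pos 57 'd': at 6 ·f
pos 58 'e': at 21 ·f
pos 59 'c': at 1 ·f
pos 60 'c': at 1 ·f
pos 61 'b': at 2
pos 62 'a': at 3  ** P0@[60:62],P7@[62:62]
pos 63 'c': at 1 ·f
pos 64 'a': at 15  ** P4@[63:64],P7@[64:64]
pos 65 'b': at 4 ·f
pos 66 'b': at 4 ·f
pos 67 'e': at 21 ·f
pos 68 'c': at 1 ·f
pos 69 'b': at 2

Matches: [[0,7],[6,1],[8,2],[11,0],[11,7],[14,0],[14,7],[15,7],[16,7],[18,3],[20,1],[22,0],[22,7],[23,7],[26,1],[28,2],[34,7],[36,5],[39,0],[39,7],[41,7],[42,7],[44,3],[45,4],[45,7],[46,7],[47,7],[52,1],[54,2],[56,4],[56,7],[62,0],[62,7],[64,4],[64,7]]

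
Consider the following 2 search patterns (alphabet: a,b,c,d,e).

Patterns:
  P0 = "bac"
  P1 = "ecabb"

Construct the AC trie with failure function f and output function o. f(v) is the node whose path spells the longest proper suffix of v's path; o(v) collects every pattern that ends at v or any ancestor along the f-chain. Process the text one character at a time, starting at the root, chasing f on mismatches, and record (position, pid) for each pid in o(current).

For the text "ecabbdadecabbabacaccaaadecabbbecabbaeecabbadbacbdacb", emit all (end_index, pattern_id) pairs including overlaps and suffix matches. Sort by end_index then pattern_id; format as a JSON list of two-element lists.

Construct AC machine:
Trie (insert patterns):
  0='ε' goto b→1 e→4
  1='b' goto a→2
  2='ba' goto c→3
  3='bac' goto ·  [P0 ends]
  4='e' goto c→5
  5='ec' goto a→6
  6='eca' goto b→7
  7='ecab' goto b→8
  8='ecabb' goto ·  [P1 ends]

Failure links (BFS by depth):
  fail(1) 'b': from fail(0)=0 chase 'b': 0 ⇒ 0;  out=∅∪out(0)=∅
  fail(4) 'e': from fail(0)=0 chase 'e': 0 ⇒ 0;  out=∅∪out(0)=∅
  fail(2) 'ba': from fail(1)=0 chase 'a': 0 ⇒ 0;  out=∅∪out(0)=∅
  fail(5) 'ec': from fail(4)=0 chase 'c': 0 ⇒ 0;  out=∅∪out(0)=∅
  fail(3) 'bac': from fail(2)=0 chase 'c': 0 ⇒ 0;  out={0}∪out(0)={0}
  fail(6) 'eca': from fail(5)=0 chase 'a': 0 ⇒ 0;  out=∅∪out(0)=∅
  fail(7) 'ecab': from fail(6)=0 chase 'b': 0 ⇒ 1;  out=∅∪out(1)=∅
  fail(8) 'ecabb': from fail(7)=1 chase 'b': 1→0 ⇒ 1;  out={1}∪out(1)={1}

Scan:
i=0 'e': node 0→4
i=1 'c': node 4→5
i=2 'a': node 5→6
i=3 'b': node 6→7
i=4 'b': node 7→8  → match P1@[0:4]
i=5 'd': node 8→0 (fail-walked)
i=6 'a': node 0→0
i=7 'd': node 0→0
i=8 'e': node 0→4
i=9 'c': node 4→5
i=10 'a': node 5→6
i=11 'b': node 6→7
i=12 'b': node 7→8  → match P1@[8:12]
i=13 'a': node 8→2 (fail-walked)
i=14 'b': node 2→1 (fail-walked)
i=15 'a': node 1→2
i=16 'c': node 2→3  → match P0@[14:16]
i=17 'a': node 3→0 (fail-walked)
i=18 'c': node 0→0
i=19 'c': node 0→0
i=20 'a': node 0→0
i=21 'a': node 0→0
i=22 'a': node 0→0
i=23 'd': node 0→0
i=24 'e': node 0→4
i=25 'c': node 4→5
i=26 'a': node 5→6
i=27 'b': node 6→7
i=28 'b': node 7→8  → match P1@[24:28]
i=29 'b': node 8→1 (fail-walked)
i=30 'e': node 1→4 (fail-walked)
i=31 'c': node 4→5
i=32 'a': node 5→6
i=33 'b': node 6→7
i=34 'b': node 7→8  → match P1@[30:34]
i=35 'a': node 8→2 (fail-walked)
i=36 'e': node 2→4 (fail-walked)
i=37 'e': node 4→4 (fail-walked)
i=38 'c': node 4→5
i=39 'a': node 5→6
i=40 'b': node 6→7
i=41 'b': node 7→8  → match P1@[37:41]
i=42 'a': node 8→2 (fail-walked)
i=43 'd': node 2→0 (fail-walked)
i=44 'b': node 0→1
i=45 'a': node 1→2
i=46 'c': node 2→3  → match P0@[44:46]
i=47 'b': node 3→1 (fail-walked)
i=48 'd': node 1→0 (fail-walked)
i=49 'a': node 0→0
i=50 'c': node 0→0
i=51 'b': node 0→1

Result: [[4,1],[12,1],[16,0],[28,1],[34,1],[41,1],[46,0]]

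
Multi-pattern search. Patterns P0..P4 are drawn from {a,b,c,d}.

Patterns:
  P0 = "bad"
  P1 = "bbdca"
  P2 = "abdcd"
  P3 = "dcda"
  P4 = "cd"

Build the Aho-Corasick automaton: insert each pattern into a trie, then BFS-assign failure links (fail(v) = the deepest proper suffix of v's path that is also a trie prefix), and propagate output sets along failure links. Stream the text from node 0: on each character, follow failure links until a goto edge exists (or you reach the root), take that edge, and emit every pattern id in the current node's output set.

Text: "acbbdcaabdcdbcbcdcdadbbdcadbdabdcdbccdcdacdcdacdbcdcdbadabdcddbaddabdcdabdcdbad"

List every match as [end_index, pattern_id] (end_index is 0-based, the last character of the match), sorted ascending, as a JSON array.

Build:
Trie (insert patterns):
  n0 'ε': a→8 b→1 c→17 d→13
  n1 'b': a→2 b→4
  n2 'ba': d→3
  n3 'bad': ·  ←P0
  n4 'bb': d→5
  n5 'bbd': c→6
  n6 'bbdc': a→7
  n7 'bbdca': ·  ←P1
  n8 'a': b→9
  n9 'ab': d→10
  n10 'abd': c→11
  n11 'abdc': d→12
  n12 'abdcd': ·  ←P2
  n13 'd': c→14
  n14 'dc': d→15
  n15 'dcd': a→16
  n16 'dcda': ·  ←P3
  n17 'c': d→18
  n18 'cd': ·  ←P4

BFS fail/out derivation:
  n1('b'): parent n0 fail=0; on 'b' 0 → fail=0;  out ∅∪∅=∅
  n8('a'): parent n0 fail=0; on 'a' 0 → fail=0;  out ∅∪∅=∅
  n13('d'): parent n0 fail=0; on 'd' 0 → fail=0;  out ∅∪∅=∅
  n17('c'): parent n0 fail=0; on 'c' 0 → fail=0;  out ∅∪∅=∅
  n2('ba'): parent n1 fail=0; on 'a' 0 → fail=8;  out ∅∪∅=∅
  n4('bb'): parent n1 fail=0; on 'b' 0 → fail=1;  out ∅∪∅=∅
  n9('ab'): parent n8 fail=0; on 'b' 0 → fail=1;  out ∅∪∅=∅
  n14('dc'): parent n13 fail=0; on 'c' 0 → fail=17;  out ∅∪∅=∅
  n18('cd'): parent n17 fail=0; on 'd' 0 → fail=13;  out {4}∪∅={4}
  n3('bad'): parent n2 fail=8; on 'd' 8→0 → fail=13;  out {0}∪∅={0}
  n5('bbd'): parent n4 fail=1; on 'd' 1→0 → fail=13;  out ∅∪∅=∅
  n10('abd'): parent n9 fail=1; on 'd' 1→0 → fail=13;  out ∅∪∅=∅
  n15('dcd'): parent n14 fail=17; on 'd' 17 → fail=18;  out ∅∪{4}={4}
  n6('bbdc'): parent n5 fail=13; on 'c' 13 → fail=14;  out ∅∪∅=∅
  n11('abdc'): parent n10 fail=13; on 'c' 13 → fail=14;  out ∅∪∅=∅
  n16('dcda'): parent n15 fail=18; on 'a' 18→13→0 → fail=8;  out {3}∪∅={3}
  n7('bbdca'): parent n6 fail=14; on 'a' 14→17→0 → fail=8;  out {1}∪∅={1}
  n12('abdcd'): parent n11 fail=14; on 'd' 14 → fail=15;  out {2}∪{4}={2,4}

Text stream:
i=0 'a': node 0→8
i=1 'c': node 8→17 (via fail)
i=2 'b': node 17→1 (via fail)
i=3 'b': node 1→4
i=4 'd': node 4→5
i=5 'c': node 5→6
i=6 'a': node 6→7  ** P1@[2:6]
i=7 'a': node 7→8 (via fail)
i=8 'b': node 8→9
i=9 'd': node 9→10
i=10 'c': node 10→11
i=11 'd': node 11→12  ** P2@[7:11],P4@[10:11]
i=12 'b': node 12→1 (via fail)
i=13 'c': node 1→17 (via fail)
i=14 'b': node 17→1 (via fail)
i=15 'c': node 1→17 (via fail)
i=16 'd': node 17→18  ** P4@[15:16]
i=17 'c': node 18→14 (via fail)
i=18 'd': node 14→15  ** P4@[17:18]
i=19 'a': node 15→16  ** P3@[16:19]
i=20 'd': node 16→13 (via fail)
i=21 'b': node 13→1 (via fail)
i=22 'b': node 1→4
i=23 'd': node 4→5
i=24 'c': node 5→6
i=25 'a': node 6→7  ** P1@[21:25]
i=26 'd': node 7→13 (via fail)
i=27 'b': node 13→1 (via fail)
i=28 'd': node 1→13 (via fail)
i=29 'a': node 13→8 (via fail)
i=30 'b': node 8→9
i=31 'd': node 9→10
i=32 'c': node 10→11
i=33 'd': node 11→12  ** P2@[29:33],P4@[32:33]
i=34 'b': node 12→1 (via fail)
i=35 'c': node 1→17 (via fail)
i=36 'c': node 17→17 (via fail)
i=37 'd': node 17→18  ** P4@[36:37]
i=38 'c': node 18→14 (via fail)
i=39 'd': node 14→15  ** P4@[38:39]
i=40 'a': node 15→16  ** P3@[37:40]
i=41 'c': node 16→17 (via fail)
i=42 'd': node 17→18  ** P4@[41:42]
i=43 'c': node 18→14 (via fail)
i=44 'd': node 14→15  ** P4@[43:44]
i=45 'a': node 15→16  ** P3@[42:45]
i=46 'c': node 16→17 (via fail)
i=47 'd': node 17→18  ** P4@[46:47]
i=48 'b': node 18→1 (via fail)
i=49 'c': node 1→17 (via fail)
i=50 'd': node 17→18  ** P4@[49:50]
i=51 'c': node 18→14 (via fail)
i=52 'd': node 14→15  ** P4@[51:52]
i=53 'b': node 15→1 (via fail)
i=54 'a': node 1→2
i=55 'd': node 2→3  ** P0@[53:55]
i=56 'a': node 3→8 (via fail)
i=57 'b': node 8→9
i=58 'd': node 9→10
i=59 'c': node 10→11
i=60 'd': node 11→12  ** P2@[56:60],P4@[59:60]
i=61 'd': node 12→13 (via fail)
i=62 'b': node 13→1 (via fail)
i=63 'a': node 1→2
i=64 'd': node 2→3  ** P0@[62:64]
i=65 'd': node 3→13 (via fail)
i=66 'a': node 13→8 (via fail)
i=67 'b': node 8→9
i=68 'd': node 9→10
i=69 'c': node 10→11
i=70 'd': node 11→12  ** P2@[66:70],P4@[69:70]
i=71 'a': node 12→16 (via fail)  ** P3@[68:71]
i=72 'b': node 16→9 (via fail)
i=73 'd': node 9→10
i=74 'c': node 10→11
i=75 'd': node 11→12  ** P2@[71:75],P4@[74:75]
i=76 'b': node 12→1 (via fail)
i=77 'a': node 1→2
i=78 'd': node 2→3  ** P0@[76:78]

Matches: [[6,1],[11,2],[11,4],[16,4],[18,4],[19,3],[25,1],[33,2],[33,4],[37,4],[39,4],[40,3],[42,4],[44,4],[45,3],[47,4],[50,4],[52,4],[55,0],[60,2],[60,4],[64,0],[70,2],[70,4],[71,3],[75,2],[75,4],[78,0]]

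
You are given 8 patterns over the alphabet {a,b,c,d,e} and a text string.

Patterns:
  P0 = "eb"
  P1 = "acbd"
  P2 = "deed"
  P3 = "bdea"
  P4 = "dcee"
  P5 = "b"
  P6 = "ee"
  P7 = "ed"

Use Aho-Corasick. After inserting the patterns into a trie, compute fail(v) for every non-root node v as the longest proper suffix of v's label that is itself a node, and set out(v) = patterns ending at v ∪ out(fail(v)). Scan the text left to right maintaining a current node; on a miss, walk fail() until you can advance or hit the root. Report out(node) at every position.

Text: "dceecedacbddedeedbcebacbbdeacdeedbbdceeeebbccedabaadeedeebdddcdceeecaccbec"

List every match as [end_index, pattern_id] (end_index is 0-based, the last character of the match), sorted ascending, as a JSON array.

Build automaton:
Trie nodes:
  n0 'ε': a→3 b→11 d→7 e→1
  n1 'e': b→2 d→19 e→18
  n2 'eb': ·  ←P0
  n3 'a': c→4
  n4 'ac': b→5
  n5 'acb': d→6
  n6 'acbd': ·  ←P1
  n7 'd': c→15 e→8
  n8 'de': e→9
  n9 'dee': d→10
  n10 'deed': ·  ←P2
  n11 'b': d→12  ←P5
  n12 'bd': e→13
  n13 'bde': a→14
  n14 'bdea': ·  ←P3
  n15 'dc': e→16
  n16 'dce': e→17
  n17 'dcee': ·  ←P4
  n18 'ee': ·  ←P6
  n19 'ed': ·  ←P7

Failure links (BFS by depth):
  fail(1) 'e': from fail(0)=0 chase 'e': 0 ⇒ 0;  out=∅∪out(0)=∅
  fail(3) 'a': from fail(0)=0 chase 'a': 0 ⇒ 0;  out=∅∪out(0)=∅
  fail(7) 'd': from fail(0)=0 chase 'd': 0 ⇒ 0;  out=∅∪out(0)=∅
  fail(11) 'b': from fail(0)=0 chase 'b': 0 ⇒ 0;  out={5}∪out(0)={5}
  fail(2) 'eb': from fail(1)=0 chase 'b': 0 ⇒ 11;  out={0}∪out(11)={0,5}
  fail(4) 'ac': from fail(3)=0 chase 'c': 0 ⇒ 0;  out=∅∪out(0)=∅
  fail(8) 'de': from fail(7)=0 chase 'e': 0 ⇒ 1;  out=∅∪out(1)=∅
  fail(12) 'bd': from fail(11)=0 chase 'd': 0 ⇒ 7;  out=∅∪out(7)=∅
  fail(15) 'dc': from fail(7)=0 chase 'c': 0 ⇒ 0;  out=∅∪out(0)=∅
  fail(18) 'ee': from fail(1)=0 chase 'e': 0 ⇒ 1;  out={6}∪out(1)={6}
  fail(19) 'ed': from fail(1)=0 chase 'd': 0 ⇒ 7;  out={7}∪out(7)={7}
  fail(5) 'acb': from fail(4)=0 chase 'b': 0 ⇒ 11;  out=∅∪out(11)={5}
  fail(9) 'dee': from fail(8)=1 chase 'e': 1 ⇒ 18;  out=∅∪out(18)={6}
  fail(13) 'bde': from fail(12)=7 chase 'e': 7 ⇒ 8;  out=∅∪out(8)=∅
  fail(16) 'dce': from fail(15)=0 chase 'e': 0 ⇒ 1;  out=∅∪out(1)=∅
  fail(6) 'acbd': from fail(5)=11 chase 'd': 11 ⇒ 12;  out={1}∪out(12)={1}
  fail(10) 'deed': from fail(9)=18 chase 'd': 18→1 ⇒ 19;  out={2}∪out(19)={2,7}
  fail(14) 'bdea': from fail(13)=8 chase 'a': 8→1→0 ⇒ 3;  out={3}∪out(3)={3}
  fail(17) 'dcee': from fail(16)=1 chase 'e': 1 ⇒ 18;  out={4}∪out(18)={4,6}

Text stream:
i=0 'd': node 0→7
i=1 'c': node 7→15
i=2 'e': node 15→16
i=3 'e': node 16→17  emit P4@[0:3],P6@[2:3]
i=4 'c': node 17→0 (via fail)
i=5 'e': node 0→1
i=6 'd': node 1→19  emit P7@[5:6]
i=7 'a': node 19→3 (via fail)
i=8 'c': node 3→4
i=9 'b': node 4→5  emit P5@[9:9]
i=10 'd': node 5→6  emit P1@[7:10]
i=11 'd': node 6→7 (via fail)
i=12 'e': node 7→8
i=13 'd': node 8→19 (via fail)  emit P7@[12:13]
i=14 'e': node 19→8 (via fail)
i=15 'e': node 8→9  emit P6@[14:15]
i=16 'd': node 9→10  emit P2@[13:16],P7@[15:16]
i=17 'b': node 10→11 (via fail)  emit P5@[17:17]
i=18 'c': node 11→0 (via fail)
i=19 'e': node 0→1
i=20 'b': node 1→2  emit P0@[19:20],P5@[20:20]
i=21 'a': node 2→3 (via fail)
i=22 'c': node 3→4
i=23 'b': node 4→5  emit P5@[23:23]
i=24 'b': node 5→11 (via fail)  emit P5@[24:24]
i=25 'd': node 11→12
i=26 'e': node 12→13
i=27 'a': node 13→14  emit P3@[24:27]
i=28 'c': node 14→4 (via fail)
i=29 'd': node 4→7 (via fail)
i=30 'e': node 7→8
i=31 'e': node 8→9  emit P6@[30:31]
i=32 'd': node 9→10  emit P2@[29:32],P7@[31:32]
i=33 'b': node 10→11 (via fail)  emit P5@[33:33]
i=34 'b': node 11→11 (via fail)  emit P5@[34:34]
i=35 'd': node 11→12
i=36 'c': node 12→15 (via fail)
i=37 'e': node 15→16
i=38 'e': node 16→17  emit P4@[35:38],P6@[37:38]
i=39 'e': node 17→18 (via fail)  emit P6@[38:39]
i=40 'e': node 18→18 (via fail)  emit P6@[39:40]
i=41 'b': node 18→2 (via fail)  emit P0@[40:41],P5@[41:41]
i=42 'b': node 2→11 (via fail)  emit P5@[42:42]
i=43 'c': node 11→0 (via fail)
i=44 'c': node 0→0
i=45 'e': node 0→1
i=46 'd': node 1→19  emit P7@[45:46]
i=47 'a': node 19→3 (via fail)
i=48 'b': node 3→11 (via fail)  emit P5@[48:48]
i=49 'a': node 11→3 (via fail)
i=50 'a': node 3→3 (via fail)
i=51 'd': node 3→7 (via fail)
i=52 'e': node 7→8
i=53 'e': node 8→9  emit P6@[52:53]
i=54 'd': node 9→10  emit P2@[51:54],P7@[53:54]
i=55 'e': node 10→8 (via fail)
i=56 'e': node 8→9  emit P6@[55:56]
i=57 'b': node 9→2 (via fail)  emit P0@[56:57],P5@[57:57]
i=58 'd': node 2→12 (via fail)
i=59 'd': node 12→7 (via fail)
i=60 'd': node 7→7 (via fail)
i=61 'c': node 7→15
i=62 'd': node 15→7 (via fail)
i=63 'c': node 7→15
i=64 'e': node 15→16
i=65 'e': node 16→17  emit P4@[62:65],P6@[64:65]
i=66 'e': node 17→18 (via fail)  emit P6@[65:66]
i=67 'c': node 18→0 (via fail)
i=68 'a': node 0→3
i=69 'c': node 3→4
i=70 'c': node 4→0 (via fail)
i=71 'b': node 0→11  emit P5@[71:71]
i=72 'e': node 11→1 (via fail)
i=73 'c': node 1→0 (via fail)

All matches (sorted): [[3,4],[3,6],[6,7],[9,5],[10,1],[13,7],[15,6],[16,2],[16,7],[17,5],[20,0],[20,5],[23,5],[24,5],[27,3],[31,6],[32,2],[32,7],[33,5],[34,5],[38,4],[38,6],[39,6],[40,6],[41,0],[41,5],[42,5],[46,7],[48,5],[53,6],[54,2],[54,7],[56,6],[57,0],[57,5],[65,4],[65,6],[66,6],[71,5]]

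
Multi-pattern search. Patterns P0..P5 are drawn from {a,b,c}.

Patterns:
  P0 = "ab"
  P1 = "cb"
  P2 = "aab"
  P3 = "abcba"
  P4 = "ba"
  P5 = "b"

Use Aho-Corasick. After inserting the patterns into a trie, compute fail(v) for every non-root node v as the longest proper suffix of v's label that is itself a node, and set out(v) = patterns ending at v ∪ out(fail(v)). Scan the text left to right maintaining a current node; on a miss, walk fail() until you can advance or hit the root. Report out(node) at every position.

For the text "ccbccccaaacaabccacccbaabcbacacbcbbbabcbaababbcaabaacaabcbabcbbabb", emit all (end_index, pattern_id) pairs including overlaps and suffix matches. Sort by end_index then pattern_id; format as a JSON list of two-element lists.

Construct AC machine:
Trie nodes:
  0='ε' goto a→1 b→10 c→3
  1='a' goto a→5 b→2
  2='ab' goto c→7  [P0 ends]
  3='c' goto b→4
  4='cb' goto ·  [P1 ends]
  5='aa' goto b→6
  6='aab' goto ·  [P2 ends]
  7='abc' goto b→8
  8='abcb' goto a→9
  9='abcba' goto ·  [P3 ends]
  10='b' goto a→11  [P5 ends]
  11='ba' goto ·  [P4 ends]

BFS fail/out derivation:
  n1('a'): parent n0 fail=0; on 'a' 0 → fail=0;  out ∅∪∅=∅
  n3('c'): parent n0 fail=0; on 'c' 0 → fail=0;  out ∅∪∅=∅
  n10('b'): parent n0 fail=0; on 'b' 0 → fail=0;  out {5}∪∅={5}
  n2('ab'): parent n1 fail=0; on 'b' 0 → fail=10;  out {0}∪{5}={0,5}
  n4('cb'): parent n3 fail=0; on 'b' 0 → fail=10;  out {1}∪{5}={1,5}
  n5('aa'): parent n1 fail=0; on 'a' 0 → fail=1;  out ∅∪∅=∅
  n11('ba'): parent n10 fail=0; on 'a' 0 → fail=1;  out {4}∪∅={4}
  n6('aab'): parent n5 fail=1; on 'b' 1 → fail=2;  out {2}∪{0,5}={0,2,5}
  n7('abc'): parent n2 fail=10; on 'c' 10→0 → fail=3;  out ∅∪∅=∅
  n8('abcb'): parent n7 fail=3; on 'b' 3 → fail=4;  out ∅∪{1,5}={1,5}
  n9('abcba'): parent n8 fail=4; on 'a' 4→10 → fail=11;  out {3}∪{4}={3,4}

Run:
pos 0 'c': at 3
pos 1 'c': at 3 ·f
pos 2 'b': at 4  → match P1@[1:2],P5@[2:2]
pos 3 'c': at 3 ·f
pos 4 'c': at 3 ·f
pos 5 'c': at 3 ·f
pos 6 'c': at 3 ·f
pos 7 'a': at 1 ·f
pos 8 'a': at 5
pos 9 'a': at 5 ·f
pos 10 'c': at 3 ·f
pos 11 'a': at 1 ·f
pos 12 'a': at 5
pos 13 'b': at 6  → match P0@[12:13],P2@[11:13],P5@[13:13]
pos 14 'c': at 7 ·f
pos 15 'c': at 3 ·f
pos 16 'a': at 1 ·f
pos 17 'c': at 3 ·f
pos 18 'c': at 3 ·f
pos 19 'c': at 3 ·f
pos 20 'b': at 4  → match P1@[19:20],P5@[20:20]
pos 21 'a': at 11 ·f  → match P4@[20:21]
pos 22 'a': at 5 ·f
pos 23 'b': at 6  → match P0@[22:23],P2@[21:23],P5@[23:23]
pos 24 'c': at 7 ·f
pos 25 'b': at 8  → match P1@[24:25],P5@[25:25]
pos 26 'a': at 9  → match P3@[22:26],P4@[25:26]
pos 27 'c': at 3 ·f
pos 28 'a': at 1 ·f
pos 29 'c': at 3 ·f
pos 30 'b': at 4  → match P1@[29:30],P5@[30:30]
pos 31 'c': at 3 ·f
pos 32 'b': at 4  → match P1@[31:32],P5@[32:32]
pos 33 'b': at 10 ·f  → match P5@[33:33]
pos 34 'b': at 10 ·f  → match P5@[34:34]
pos 35 'a': at 11  → match P4@[34:35]
pos 36 'b': at 2 ·f  → match P0@[35:36],P5@[36:36]
pos 37 'c': at 7
pos 38 'b': at 8  → match P1@[37:38],P5@[38:38]
pos 39 'a': at 9  → match P3@[35:39],P4@[38:39]
pos 40 'a': at 5 ·f
pos 41 'b': at 6  → match P0@[40:41],P2@[39:41],P5@[41:41]
pos 42 'a': at 11 ·f  → match P4@[41:42]
pos 43 'b': at 2 ·f  → match P0@[42:43],P5@[43:43]
pos 44 'b': at 10 ·f  → match P5@[44:44]
pos 45 'c': at 3 ·f
pos 46 'a': at 1 ·f
pos 47 'a': at 5
pos 48 'b': at 6  → match P0@[47:48],P2@[46:48],P5@[48:48]
pos 49 'a': at 11 ·f  → match P4@[48:49]
pos 50 'a': at 5 ·f
pos 51 'c': at 3 ·f
pos 52 'a': at 1 ·f
pos 53 'a': at 5
pos 54 'b': at 6  → match P0@[53:54],P2@[52:54],P5@[54:54]
pos 55 'c': at 7 ·f
pos 56 'b': at 8  → match P1@[55:56],P5@[56:56]
pos 57 'a': at 9  → match P3@[53:57],P4@[56:57]
pos 58 'b': at 2 ·f  → match P0@[57:58],P5@[58:58]
pos 59 'c': at 7
pos 60 'b': at 8  → match P1@[59:60],P5@[60:60]
pos 61 'b': at 10 ·f  → match P5@[61:61]
pos 62 'a': at 11  → match P4@[61:62]
pos 63 'b': at 2 ·f  → match P0@[62:63],P5@[63:63]
pos 64 'b': at 10 ·f  → match P5@[64:64]

Matches: [[2,1],[2,5],[13,0],[13,2],[13,5],[20,1],[20,5],[21,4],[23,0],[23,2],[23,5],[25,1],[25,5],[26,3],[26,4],[30,1],[30,5],[32,1],[32,5],[33,5],[34,5],[35,4],[36,0],[36,5],[38,1],[38,5],[39,3],[39,4],[41,0],[41,2],[41,5],[42,4],[43,0],[43,5],[44,5],[48,0],[48,2],[48,5],[49,4],[54,0],[54,2],[54,5],[56,1],[56,5],[57,3],[57,4],[58,0],[58,5],[60,1],[60,5],[61,5],[62,4],[63,0],[63,5],[64,5]]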